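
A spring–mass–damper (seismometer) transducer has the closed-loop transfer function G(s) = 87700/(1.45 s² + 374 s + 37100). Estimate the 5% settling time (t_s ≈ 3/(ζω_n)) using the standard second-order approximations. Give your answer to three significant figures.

t_s ≈ 0.0233 s

Dividing through by 1.45: denominator becomes s² + 257.9 s + 25590.
So ω_n = √25590 = 160 rad/s and ζ = 257.9/(2·160) = 0.806.
t_s ≈ 3/(ζω_n) = 0.0233 s.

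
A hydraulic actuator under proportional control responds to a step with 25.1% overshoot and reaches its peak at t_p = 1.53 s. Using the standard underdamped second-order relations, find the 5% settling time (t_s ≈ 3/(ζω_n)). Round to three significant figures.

t_s ≈ 3.32 s

The overshoot fixes ζ = −ln(OS)/√(π²+ln²(OS)) = 0.403.
t_p = π/ω_d ⇒ ω_d = 2.05 rad/s; then ω_n = ω_d/√(1−ζ²) = 2.24 rad/s.
t_s ≈ 3/(ζω_n) = 3/(0.403·2.24) = 3.32 s.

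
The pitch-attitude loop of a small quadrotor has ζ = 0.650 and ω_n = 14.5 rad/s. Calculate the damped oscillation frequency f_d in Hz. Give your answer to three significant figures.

f_d ≈ 1.75 Hz

ω_d = ω_n√(1−ζ²) = 14.5·√0.577 = 11.0 rad/s.
f_d = ω_d/(2π) = 1.75 Hz.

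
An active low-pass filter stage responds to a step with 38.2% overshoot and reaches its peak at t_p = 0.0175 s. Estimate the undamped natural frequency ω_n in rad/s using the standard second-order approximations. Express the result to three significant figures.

ζ from %OS: ζ = |ln 0.382|/√(π²+ln²0.382) = 0.293.
t_p = π/ω_d ⇒ ω_d = 180 rad/s; then ω_n = ω_d/√(1−ζ²) = 188 rad/s.

ω_n ≈ 188 rad/s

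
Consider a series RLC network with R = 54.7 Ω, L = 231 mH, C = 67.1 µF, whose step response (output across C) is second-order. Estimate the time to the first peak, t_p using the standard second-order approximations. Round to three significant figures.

For a series RLC circuit (capacitor voltage as output), ω_n = 1/√(LC) = 1/√(231 mH · 67.1 µF) = 254 rad/s.
ζ = (R/2)·√(C/L) = (54.7/2)·√(67.1 µF/231 mH) = 0.466.
ω_d = 254·√(1 − 0.466²) = 225 rad/s. t_p = π/ω_d = 0.0140 s.

t_p ≈ 0.0140 s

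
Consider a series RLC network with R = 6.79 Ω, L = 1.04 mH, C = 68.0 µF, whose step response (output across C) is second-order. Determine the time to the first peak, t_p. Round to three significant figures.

t_p ≈ 0.00168 s

For a series RLC circuit (capacitor voltage as output), ω_n = 1/√(LC) = 1/√(1.04 mH · 68.0 µF) = 3760 rad/s.
ζ = (R/2)·√(C/L) = (6.79/2)·√(68.0 µF/1.04 mH) = 0.868.
ω_d = ω_n√(1−ζ²) = 1870 rad/s. t_p = π/ω_d = 0.00168 s.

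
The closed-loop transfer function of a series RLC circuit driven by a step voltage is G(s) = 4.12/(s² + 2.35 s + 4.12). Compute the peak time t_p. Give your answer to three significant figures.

ω_n = √4.12 = 2.03 rad/s; ζ = 2.35/(2·2.03) = 0.579.
The damped frequency ω_d = ω_n√(1−ζ²) = 1.66 rad/s. Then t_p = π/ω_d = 1.90 s.

t_p ≈ 1.90 s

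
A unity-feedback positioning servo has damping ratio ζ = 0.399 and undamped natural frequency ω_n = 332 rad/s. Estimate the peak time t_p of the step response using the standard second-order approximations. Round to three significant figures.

t_p ≈ 0.0103 s

The damped frequency is ω_d = ω_n√(1−ζ²) = 332·√(1−0.159) = 304 rad/s.
Peak time t_p = π/ω_d = π/304 = 0.0103 s.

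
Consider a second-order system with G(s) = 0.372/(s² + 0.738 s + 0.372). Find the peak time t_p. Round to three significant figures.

t_p ≈ 6.47 s

ω_n = √0.372 = 0.610 rad/s; ζ = 0.738/(2·0.610) = 0.605.
The damped frequency ω_d = ω_n√(1−ζ²) = 0.486 rad/s. Then t_p = π/ω_d = 6.47 s.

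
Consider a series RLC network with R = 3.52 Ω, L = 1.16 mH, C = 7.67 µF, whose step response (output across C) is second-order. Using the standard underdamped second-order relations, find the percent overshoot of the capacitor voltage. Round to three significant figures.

%OS ≈ 63.5%

For a series RLC circuit (capacitor voltage as output), ω_n = 1/√(LC) = 1/√(1.16 mH · 7.67 µF) = 10600 rad/s.
ζ = (R/2)·√(C/L) = (3.52/2)·√(7.67 µF/1.16 mH) = 0.143.
%OS = 100 e^{−πζ/√(1−ζ²)} with ζ = 0.143 gives 63.5%.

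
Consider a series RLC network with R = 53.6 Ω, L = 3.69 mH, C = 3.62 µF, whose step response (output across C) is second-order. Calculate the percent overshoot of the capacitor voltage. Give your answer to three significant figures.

%OS ≈ 0.781%

For a series RLC circuit (capacitor voltage as output), ω_n = 1/√(LC) = 1/√(3.69 mH · 3.62 µF) = 8650 rad/s.
ζ = (R/2)·√(C/L) = (53.6/2)·√(3.62 µF/3.69 mH) = 0.839.
%OS = 100·exp(−πζ/√(1−ζ²)) = 0.781%.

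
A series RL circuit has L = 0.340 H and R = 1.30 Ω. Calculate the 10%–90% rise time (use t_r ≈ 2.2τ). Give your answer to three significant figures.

t_r ≈ 0.575 s

τ = L/R = 0.340/1.30 = 0.262 s.
t_r ≈ 2.2τ = 0.575 s.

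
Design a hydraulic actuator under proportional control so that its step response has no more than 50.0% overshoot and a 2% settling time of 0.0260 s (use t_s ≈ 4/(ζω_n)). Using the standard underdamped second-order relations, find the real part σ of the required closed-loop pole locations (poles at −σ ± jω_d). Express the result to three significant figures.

The settling-time spec alone fixes σ = ζω_n = 4/t_s = 4/0.0260 = 154.
(Overshoot then fixes ζ = 0.215 and hence ω_d = σ·√(1−ζ²)/ζ = 697 rad/s.)

σ ≈ 154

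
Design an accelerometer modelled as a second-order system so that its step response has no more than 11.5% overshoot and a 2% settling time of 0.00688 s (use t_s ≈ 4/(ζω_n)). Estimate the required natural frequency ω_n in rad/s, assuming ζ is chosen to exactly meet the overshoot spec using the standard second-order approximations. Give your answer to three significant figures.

ω_n ≈ 1030 rad/s

ζ = −ln(OS)/√(π² + (ln OS)²). With OS = 0.115, ln OS = −2.163 and ζ = 2.163/3.814 = 0.567.
Then ω_n = 4/(ζ t_s) = 4/(0.567 × 0.00688) = 1030 rad/s.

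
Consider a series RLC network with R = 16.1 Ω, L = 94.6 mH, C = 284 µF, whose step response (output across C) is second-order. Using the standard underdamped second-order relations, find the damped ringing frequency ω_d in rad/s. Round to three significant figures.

ω_d ≈ 173 rad/s

For a series RLC circuit (capacitor voltage as output), ω_n = 1/√(LC) = 1/√(94.6 mH · 284 µF) = 193 rad/s.
ζ = (R/2)·√(C/L) = (16.1/2)·√(284 µF/94.6 mH) = 0.441.
ω_d = 193·√(1 − 0.441²) = 173 rad/s.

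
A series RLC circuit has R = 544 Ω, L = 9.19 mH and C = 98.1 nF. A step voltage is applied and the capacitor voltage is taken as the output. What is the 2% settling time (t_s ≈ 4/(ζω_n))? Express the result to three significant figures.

For a series RLC circuit (capacitor voltage as output), ω_n = 1/√(LC) = 1/√(9.19 mH · 98.1 nF) = 33300 rad/s.
ζ = (R/2)·√(C/L) = (544/2)·√(98.1 nF/9.19 mH) = 0.889.
t_s ≈ 4/(ζω_n) = 0.000135 s.

t_s ≈ 0.000135 s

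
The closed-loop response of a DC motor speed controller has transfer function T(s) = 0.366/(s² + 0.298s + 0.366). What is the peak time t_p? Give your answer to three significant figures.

Matching coefficients with s² + 2ζω_n s + ω_n² gives ω_n² = 0.366 ⇒ ω_n = 0.605 rad/s, and ζ = 0.298/(2ω_n) = 0.246.
ω_d = 0.605·√(1 − 0.246²) = 0.586 rad/s. Then t_p = π/ω_d = 5.36 s.

t_p ≈ 5.36 s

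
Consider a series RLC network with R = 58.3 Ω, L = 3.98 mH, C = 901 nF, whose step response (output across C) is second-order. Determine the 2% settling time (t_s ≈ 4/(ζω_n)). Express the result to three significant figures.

t_s ≈ 0.000546 s

For a series RLC circuit (capacitor voltage as output), ω_n = 1/√(LC) = 1/√(3.98 mH · 901 nF) = 16700 rad/s.
ζ = (R/2)·√(C/L) = (58.3/2)·√(901 nF/3.98 mH) = 0.439.
t_s ≈ 4/(ζω_n) = 0.000546 s.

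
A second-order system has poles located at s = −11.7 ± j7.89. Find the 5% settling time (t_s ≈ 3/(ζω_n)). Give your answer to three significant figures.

t_s ≈ 0.256 s

For poles at −σ ± jω_d, ζω_n = σ = 11.7, so t_s ≈ 3/σ = 0.256 s.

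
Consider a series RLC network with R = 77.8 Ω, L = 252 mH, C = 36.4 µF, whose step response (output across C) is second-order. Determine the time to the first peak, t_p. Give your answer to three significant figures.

For a series RLC circuit (capacitor voltage as output), ω_n = 1/√(LC) = 1/√(252 mH · 36.4 µF) = 330 rad/s.
ζ = (R/2)·√(C/L) = (77.8/2)·√(36.4 µF/252 mH) = 0.468.
ω_d = 330·√(1 − 0.468²) = 292 rad/s. t_p = π/ω_d = 0.0108 s.

t_p ≈ 0.0108 s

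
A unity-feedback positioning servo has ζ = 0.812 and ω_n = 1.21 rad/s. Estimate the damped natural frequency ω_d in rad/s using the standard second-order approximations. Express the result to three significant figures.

ω_d ≈ 0.706 rad/s

ω_d = ω_n√(1−ζ²) = 1.21·√0.341 = 0.706 rad/s.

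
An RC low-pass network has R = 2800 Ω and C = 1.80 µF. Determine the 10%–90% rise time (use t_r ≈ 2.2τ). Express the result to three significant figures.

t_r ≈ 0.0111 s

τ = RC = 2800 × 1.80 µF = 0.00504 s.
t_r ≈ 2.2τ = 0.0111 s.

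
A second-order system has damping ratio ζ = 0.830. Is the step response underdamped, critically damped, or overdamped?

underdamped

Since ζ = 0.830 < 1, the system is underdamped.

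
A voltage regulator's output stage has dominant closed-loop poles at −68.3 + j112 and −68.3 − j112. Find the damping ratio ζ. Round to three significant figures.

ζ ≈ 0.521

With σ = 68.3, ω_d = 112: ω_n = √(σ²+ω_d²) = 131 rad/s, ζ = σ/ω_n = 0.521.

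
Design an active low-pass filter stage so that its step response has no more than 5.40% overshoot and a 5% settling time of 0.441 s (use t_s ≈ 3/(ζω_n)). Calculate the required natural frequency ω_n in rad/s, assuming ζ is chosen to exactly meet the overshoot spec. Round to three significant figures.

ω_n ≈ 9.99 rad/s

From %OS = 100·exp(−πζ/√(1−ζ²)), invert to get ζ = −ln(OS)/√(π² + ln²(OS)) with OS = 0.0540.
−ln 0.0540 = 2.919, so ζ = 2.919/√(π² + 8.519) = 0.681.
Then ω_n = 3/(ζ t_s) = 3/(0.681 × 0.441) = 9.99 rad/s.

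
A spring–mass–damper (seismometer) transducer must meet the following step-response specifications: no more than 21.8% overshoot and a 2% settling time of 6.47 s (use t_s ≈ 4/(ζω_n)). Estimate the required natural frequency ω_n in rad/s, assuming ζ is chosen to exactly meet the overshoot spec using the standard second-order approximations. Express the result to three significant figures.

ω_n ≈ 1.42 rad/s

ζ = −ln(OS)/√(π² + (ln OS)²). With OS = 0.218, ln OS = −1.523 and ζ = 1.523/3.491 = 0.436.
Then ω_n = 4/(ζ t_s) = 4/(0.436 × 6.47) = 1.42 rad/s.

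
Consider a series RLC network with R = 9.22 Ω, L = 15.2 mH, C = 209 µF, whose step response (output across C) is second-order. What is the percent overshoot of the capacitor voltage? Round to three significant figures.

For a series RLC circuit (capacitor voltage as output), ω_n = 1/√(LC) = 1/√(15.2 mH · 209 µF) = 561 rad/s.
ζ = (R/2)·√(C/L) = (9.22/2)·√(209 µF/15.2 mH) = 0.541.
Overshoot: exp(−π·0.541/√(1−0.541²)) = 0.133, i.e. 13.3%.

%OS ≈ 13.3%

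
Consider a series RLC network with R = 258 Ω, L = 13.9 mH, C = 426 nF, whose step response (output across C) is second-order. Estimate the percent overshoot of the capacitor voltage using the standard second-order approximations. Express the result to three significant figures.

For a series RLC circuit (capacitor voltage as output), ω_n = 1/√(LC) = 1/√(13.9 mH · 426 nF) = 13000 rad/s.
ζ = (R/2)·√(C/L) = (258/2)·√(426 nF/13.9 mH) = 0.714.
Overshoot: exp(−π·0.714/√(1−0.714²)) = 0.0406, i.e. 4.06%.

%OS ≈ 4.06%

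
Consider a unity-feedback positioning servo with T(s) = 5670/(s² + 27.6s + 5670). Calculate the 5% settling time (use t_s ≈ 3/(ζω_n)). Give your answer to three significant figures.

t_s ≈ 0.217 s

Comparing the denominator to s² + 2ζω_n s + ω_n²: ω_n = √5670 = 75.3 rad/s, and 2ζω_n = 27.6 so ζ = 27.6/(2·75.3) = 0.183.
t_s ≈ 3/(ζω_n) = 3/(0.183·75.3) = 0.217 s.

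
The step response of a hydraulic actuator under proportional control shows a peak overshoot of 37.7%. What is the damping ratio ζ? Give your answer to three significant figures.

ζ ≈ 0.297

From %OS = 100·exp(−πζ/√(1−ζ²)), invert to get ζ = −ln(OS)/√(π² + ln²(OS)) with OS = 0.377.
−ln 0.377 = 0.9755, so ζ = 0.9755/√(π² + 0.9516) = 0.297.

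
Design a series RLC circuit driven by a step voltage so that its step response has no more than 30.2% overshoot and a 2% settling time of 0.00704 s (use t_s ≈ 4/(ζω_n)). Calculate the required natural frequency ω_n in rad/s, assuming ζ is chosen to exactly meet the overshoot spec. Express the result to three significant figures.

Inverting the overshoot relation: ζ = |ln 0.302|/√(π² + ln²0.302) = 0.356.
Then ω_n = 4/(ζ t_s) = 4/(0.356 × 0.00704) = 1600 rad/s.

ω_n ≈ 1600 rad/s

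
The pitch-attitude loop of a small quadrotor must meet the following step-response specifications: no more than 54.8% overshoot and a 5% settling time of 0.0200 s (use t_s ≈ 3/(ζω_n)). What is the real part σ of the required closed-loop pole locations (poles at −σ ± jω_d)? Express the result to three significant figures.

The settling-time spec alone fixes σ = ζω_n = 3/t_s = 3/0.0200 = 150.
(Overshoot then fixes ζ = 0.188 and hence ω_d = σ·√(1−ζ²)/ζ = 783 rad/s.)

σ ≈ 150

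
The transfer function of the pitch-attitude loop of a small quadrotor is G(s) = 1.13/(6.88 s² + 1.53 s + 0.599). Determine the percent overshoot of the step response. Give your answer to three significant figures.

%OS ≈ 27.9%

Dividing through by 6.88: denominator becomes s² + 0.2224 s + 0.08706.
So ω_n = √0.08706 = 0.295 rad/s and ζ = 0.2224/(2·0.295) = 0.377.
Overshoot: exp(−π·0.377/√(1−0.377²)) = 0.279, i.e. 27.9%.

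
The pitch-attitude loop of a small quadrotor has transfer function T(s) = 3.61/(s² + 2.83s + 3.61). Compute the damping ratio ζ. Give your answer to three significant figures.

ζ ≈ 0.745

Comparing the denominator to s² + 2ζω_n s + ω_n²: ω_n = √3.61 = 1.90 rad/s, and 2ζω_n = 2.83 so ζ = 2.83/(2·1.90) = 0.745.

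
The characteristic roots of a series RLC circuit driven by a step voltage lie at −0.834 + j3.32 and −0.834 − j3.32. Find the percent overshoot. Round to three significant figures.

%OS ≈ 45.4%

The poles are at −σ ± jω_d with σ = 0.834 and ω_d = 3.32, so ω_n = √(σ²+ω_d²) = 3.42 rad/s and ζ = σ/ω_n = 0.244.
%OS = 100·exp(−πζ/√(1−ζ²)) = 45.4%.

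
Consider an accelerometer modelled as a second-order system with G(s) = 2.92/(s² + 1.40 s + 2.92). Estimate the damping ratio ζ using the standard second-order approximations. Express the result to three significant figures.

ζ ≈ 0.410

Comparing the denominator to s² + 2ζω_n s + ω_n²: ω_n = √2.92 = 1.71 rad/s, and 2ζω_n = 1.40 so ζ = 1.40/(2·1.71) = 0.410.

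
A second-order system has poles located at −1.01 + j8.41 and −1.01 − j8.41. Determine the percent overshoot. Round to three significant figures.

With σ = 1.01, ω_d = 8.41: ω_n = √(σ²+ω_d²) = 8.47 rad/s, ζ = σ/ω_n = 0.119.
%OS = 100 e^{−πζ/√(1−ζ²)} with ζ = 0.119 gives 68.6%.

%OS ≈ 68.6%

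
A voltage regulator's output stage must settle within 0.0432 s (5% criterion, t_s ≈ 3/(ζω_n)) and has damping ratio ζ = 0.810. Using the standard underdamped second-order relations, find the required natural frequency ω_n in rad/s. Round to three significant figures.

Rearranging t_s ≈ 3/(ζω_n) gives ω_n = 3/(ζ·t_s) = 3/(0.810 × 0.0432) = 85.7 rad/s.

ω_n ≈ 85.7 rad/s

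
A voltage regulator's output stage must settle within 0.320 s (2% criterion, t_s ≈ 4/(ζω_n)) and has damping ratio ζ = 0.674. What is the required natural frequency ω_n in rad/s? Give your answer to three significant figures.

ω_n ≈ 18.5 rad/s

Rearranging t_s ≈ 4/(ζω_n) gives ω_n = 4/(ζ·t_s) = 4/(0.674 × 0.320) = 18.5 rad/s.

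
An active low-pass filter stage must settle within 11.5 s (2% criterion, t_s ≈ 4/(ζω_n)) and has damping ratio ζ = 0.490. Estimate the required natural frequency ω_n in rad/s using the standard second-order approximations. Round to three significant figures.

Rearranging t_s ≈ 4/(ζω_n) gives ω_n = 4/(ζ·t_s) = 4/(0.490 × 11.5) = 0.710 rad/s.

ω_n ≈ 0.710 rad/s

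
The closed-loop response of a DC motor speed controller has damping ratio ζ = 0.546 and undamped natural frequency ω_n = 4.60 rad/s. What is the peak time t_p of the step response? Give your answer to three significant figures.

The damped frequency is ω_d = ω_n√(1−ζ²) = 4.60·√(1−0.298) = 3.85 rad/s.
Peak time t_p = π/ω_d = π/3.85 = 0.815 s.

t_p ≈ 0.815 s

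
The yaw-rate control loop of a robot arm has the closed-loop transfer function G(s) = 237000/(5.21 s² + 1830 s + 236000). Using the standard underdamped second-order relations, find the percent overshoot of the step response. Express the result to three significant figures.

%OS ≈ 1.02%

Dividing through by 5.21: denominator becomes s² + 351.2 s + 45300.
So ω_n = √45300 = 213 rad/s and ζ = 351.2/(2·213) = 0.825.
%OS = 100 e^{−πζ/√(1−ζ²)} with ζ = 0.825 gives 1.02%.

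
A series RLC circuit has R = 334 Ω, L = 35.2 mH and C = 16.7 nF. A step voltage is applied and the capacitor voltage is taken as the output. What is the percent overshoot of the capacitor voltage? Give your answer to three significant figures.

%OS ≈ 69.5%

For a series RLC circuit (capacitor voltage as output), ω_n = 1/√(LC) = 1/√(35.2 mH · 16.7 nF) = 41200 rad/s.
ζ = (R/2)·√(C/L) = (334/2)·√(16.7 nF/35.2 mH) = 0.115.
%OS = 100 e^{−πζ/√(1−ζ²)} with ζ = 0.115 gives 69.5%.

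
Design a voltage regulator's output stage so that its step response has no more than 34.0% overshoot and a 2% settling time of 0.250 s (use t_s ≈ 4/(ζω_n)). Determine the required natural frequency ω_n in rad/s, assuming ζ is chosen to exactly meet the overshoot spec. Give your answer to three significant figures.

ω_n ≈ 49.3 rad/s

From %OS = 100·exp(−πζ/√(1−ζ²)), invert to get ζ = −ln(OS)/√(π² + ln²(OS)) with OS = 0.340.
−ln 0.340 = 1.079, so ζ = 1.079/√(π² + 1.164) = 0.325.
Then ω_n = 4/(ζ t_s) = 4/(0.325 × 0.250) = 49.3 rad/s.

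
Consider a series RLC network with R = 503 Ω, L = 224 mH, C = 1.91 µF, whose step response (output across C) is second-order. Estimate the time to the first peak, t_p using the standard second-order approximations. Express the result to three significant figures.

For a series RLC circuit (capacitor voltage as output), ω_n = 1/√(LC) = 1/√(224 mH · 1.91 µF) = 1530 rad/s.
ζ = (R/2)·√(C/L) = (503/2)·√(1.91 µF/224 mH) = 0.734.
The damped frequency ω_d = ω_n√(1−ζ²) = 1040 rad/s. t_p = π/ω_d = 0.00303 s.

t_p ≈ 0.00303 s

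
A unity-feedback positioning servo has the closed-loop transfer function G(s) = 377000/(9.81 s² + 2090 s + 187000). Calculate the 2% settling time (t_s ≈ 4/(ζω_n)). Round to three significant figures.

Dividing through by 9.81: denominator becomes s² + 213.0 s + 19060.
So ω_n = √19060 = 138 rad/s and ζ = 213.0/(2·138) = 0.772.
t_s ≈ 4/(ζω_n) = 0.0376 s.

t_s ≈ 0.0376 s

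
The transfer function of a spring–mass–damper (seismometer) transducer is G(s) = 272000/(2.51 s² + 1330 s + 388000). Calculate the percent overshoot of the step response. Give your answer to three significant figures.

Dividing through by 2.51: denominator becomes s² + 529.9 s + 154600.
So ω_n = √154600 = 393 rad/s and ζ = 529.9/(2·393) = 0.674.
%OS = 100·exp(−πζ/√(1−ζ²)) = 5.70%.

%OS ≈ 5.70%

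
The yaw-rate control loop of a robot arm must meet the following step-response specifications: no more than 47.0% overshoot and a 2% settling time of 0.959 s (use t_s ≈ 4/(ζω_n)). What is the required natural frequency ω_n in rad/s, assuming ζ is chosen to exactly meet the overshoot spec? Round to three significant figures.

From %OS = 100·exp(−πζ/√(1−ζ²)), invert to get ζ = −ln(OS)/√(π² + ln²(OS)) with OS = 0.470.
−ln 0.470 = 0.7550, so ζ = 0.7550/√(π² + 0.5701) = 0.234.
From t_s ≈ 4/(ζω_n): ω_n = 4/(ζ·t_s) = 4/(0.234·0.959) = 17.8 rad/s.

ω_n ≈ 17.8 rad/s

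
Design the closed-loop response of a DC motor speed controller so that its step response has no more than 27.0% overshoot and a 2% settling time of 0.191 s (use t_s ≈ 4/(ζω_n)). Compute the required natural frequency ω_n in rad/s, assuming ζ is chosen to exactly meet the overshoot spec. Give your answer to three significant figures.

From %OS = 100·exp(−πζ/√(1−ζ²)), invert to get ζ = −ln(OS)/√(π² + ln²(OS)) with OS = 0.270.
−ln 0.270 = 1.309, so ζ = 1.309/√(π² + 1.714) = 0.385.
From t_s ≈ 4/(ζω_n): ω_n = 4/(ζ·t_s) = 4/(0.385·0.191) = 54.4 rad/s.

ω_n ≈ 54.4 rad/s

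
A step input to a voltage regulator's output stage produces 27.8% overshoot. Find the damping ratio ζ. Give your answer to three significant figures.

ζ ≈ 0.377

ζ = −ln(OS)/√(π² + (ln OS)²). With OS = 0.278, ln OS = −1.280 and ζ = 1.280/3.392 = 0.377.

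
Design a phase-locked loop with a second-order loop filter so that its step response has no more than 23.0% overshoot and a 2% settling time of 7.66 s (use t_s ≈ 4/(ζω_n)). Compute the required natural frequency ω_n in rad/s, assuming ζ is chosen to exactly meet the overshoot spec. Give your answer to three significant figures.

ζ = −ln(OS)/√(π² + (ln OS)²). With OS = 0.230, ln OS = −1.470 and ζ = 1.470/3.468 = 0.424.
Then ω_n = 4/(ζ t_s) = 4/(0.424 × 7.66) = 1.23 rad/s.

ω_n ≈ 1.23 rad/s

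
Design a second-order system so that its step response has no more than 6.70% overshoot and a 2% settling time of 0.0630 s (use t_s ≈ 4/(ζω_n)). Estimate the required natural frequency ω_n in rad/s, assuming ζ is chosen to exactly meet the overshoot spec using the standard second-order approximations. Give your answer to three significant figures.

ω_n ≈ 97.3 rad/s

ζ = −ln(OS)/√(π² + (ln OS)²). With OS = 0.0670, ln OS = −2.703 and ζ = 2.703/4.144 = 0.652.
From t_s ≈ 4/(ζω_n): ω_n = 4/(ζ·t_s) = 4/(0.652·0.0630) = 97.3 rad/s.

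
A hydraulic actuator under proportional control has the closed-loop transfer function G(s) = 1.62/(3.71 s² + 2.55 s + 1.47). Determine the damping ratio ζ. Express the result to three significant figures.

ζ ≈ 0.546

Dividing through by 3.71: denominator becomes s² + 0.6873 s + 0.3962.
So ω_n = √0.3962 = 0.629 rad/s and ζ = 0.6873/(2·0.629) = 0.546.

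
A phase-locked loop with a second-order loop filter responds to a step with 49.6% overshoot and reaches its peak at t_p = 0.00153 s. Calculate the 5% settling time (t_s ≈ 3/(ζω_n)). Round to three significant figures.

t_s ≈ 0.00655 s

ζ from %OS: ζ = |ln 0.496|/√(π²+ln²0.496) = 0.218.
From t_p = π/ω_d, ω_d = π/0.00153 = 2050 rad/s, so ω_n = ω_d/√(1−ζ²) = 2100 rad/s.
t_s ≈ 3/(ζω_n) = 3/(0.218·2100) = 0.00655 s.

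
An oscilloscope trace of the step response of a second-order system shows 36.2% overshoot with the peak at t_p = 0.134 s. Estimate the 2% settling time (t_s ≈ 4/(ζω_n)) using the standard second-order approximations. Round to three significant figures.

From the overshoot, ζ = −ln(OS)/√(π²+ln²(OS)) = 0.308.
From t_p = π/ω_d, ω_d = π/0.134 = 23.4 rad/s, so ω_n = ω_d/√(1−ζ²) = 24.6 rad/s.
t_s ≈ 4/(ζω_n) = 4/(0.308·24.6) = 0.528 s.

t_s ≈ 0.528 s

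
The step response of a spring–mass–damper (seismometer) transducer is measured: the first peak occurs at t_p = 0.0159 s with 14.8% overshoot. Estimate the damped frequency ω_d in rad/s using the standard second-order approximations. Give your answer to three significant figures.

ω_d ≈ 198 rad/s

t_p = π/ω_d, so ω_d = π/0.0159 = 198 rad/s.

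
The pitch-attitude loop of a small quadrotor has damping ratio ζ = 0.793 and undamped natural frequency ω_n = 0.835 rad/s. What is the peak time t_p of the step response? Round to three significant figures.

t_p ≈ 6.18 s

The damped frequency is ω_d = ω_n√(1−ζ²) = 0.835·√(1−0.629) = 0.509 rad/s.
Peak time t_p = π/ω_d = π/0.509 = 6.18 s.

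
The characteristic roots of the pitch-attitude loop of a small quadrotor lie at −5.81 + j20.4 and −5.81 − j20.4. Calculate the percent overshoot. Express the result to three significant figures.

%OS ≈ 40.9%

With σ = 5.81, ω_d = 20.4: ω_n = √(σ²+ω_d²) = 21.2 rad/s, ζ = σ/ω_n = 0.274.
%OS = 100 e^{−πζ/√(1−ζ²)} with ζ = 0.274 gives 40.9%.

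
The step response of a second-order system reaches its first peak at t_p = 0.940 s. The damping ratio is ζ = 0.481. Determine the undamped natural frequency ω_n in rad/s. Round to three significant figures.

ω_n ≈ 3.81 rad/s

Peak time t_p = π/ω_d, so ω_d = π/t_p = π/0.940 = 3.34 rad/s.
ω_n = ω_d/√(1−ζ²) = 3.34/√0.769 = 3.81 rad/s.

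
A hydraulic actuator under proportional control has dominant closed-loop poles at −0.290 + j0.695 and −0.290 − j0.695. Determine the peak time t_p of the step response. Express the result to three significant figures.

t_p ≈ 4.52 s

t_p = π/ω_d with ω_d = 0.695 (the imaginary part), so t_p = 4.52 s.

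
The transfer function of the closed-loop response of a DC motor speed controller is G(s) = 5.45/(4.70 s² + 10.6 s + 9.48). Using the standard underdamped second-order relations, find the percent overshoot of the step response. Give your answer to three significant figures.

Dividing through by 4.70: denominator becomes s² + 2.255 s + 2.017.
So ω_n = √2.017 = 1.42 rad/s and ζ = 2.255/(2·1.42) = 0.794.
%OS = 100·exp(−πζ/√(1−ζ²)) = 1.65%.

%OS ≈ 1.65%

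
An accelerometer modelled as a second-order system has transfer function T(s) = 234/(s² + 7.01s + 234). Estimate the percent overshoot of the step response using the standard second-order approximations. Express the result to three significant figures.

Matching coefficients with s² + 2ζω_n s + ω_n² gives ω_n² = 234 ⇒ ω_n = 15.3 rad/s, and ζ = 7.01/(2ω_n) = 0.229.
%OS = 100·exp(−πζ/√(1−ζ²)) = 47.7%.

%OS ≈ 47.7%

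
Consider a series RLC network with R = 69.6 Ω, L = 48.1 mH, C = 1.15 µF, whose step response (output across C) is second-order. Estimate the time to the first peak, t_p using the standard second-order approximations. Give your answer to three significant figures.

t_p ≈ 0.000750 s

For a series RLC circuit (capacitor voltage as output), ω_n = 1/√(LC) = 1/√(48.1 mH · 1.15 µF) = 4250 rad/s.
ζ = (R/2)·√(C/L) = (69.6/2)·√(1.15 µF/48.1 mH) = 0.170.
The damped frequency ω_d = ω_n√(1−ζ²) = 4190 rad/s. t_p = π/ω_d = 0.000750 s.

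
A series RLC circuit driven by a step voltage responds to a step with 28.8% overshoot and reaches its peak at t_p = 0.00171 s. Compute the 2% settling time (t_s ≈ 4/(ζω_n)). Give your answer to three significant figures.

From the overshoot, ζ = −ln(OS)/√(π²+ln²(OS)) = 0.368.
t_p = π/ω_d ⇒ ω_d = 1840 rad/s; then ω_n = ω_d/√(1−ζ²) = 1980 rad/s.
t_s ≈ 4/(ζω_n) = 4/(0.368·1980) = 0.00549 s.

t_s ≈ 0.00549 s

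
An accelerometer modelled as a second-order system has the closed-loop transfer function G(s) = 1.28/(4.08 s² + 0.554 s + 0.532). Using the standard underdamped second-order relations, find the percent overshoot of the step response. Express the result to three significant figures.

Dividing through by 4.08: denominator becomes s² + 0.1358 s + 0.1304.
So ω_n = √0.1304 = 0.361 rad/s and ζ = 0.1358/(2·0.361) = 0.188.
%OS = 100 e^{−πζ/√(1−ζ²)} with ζ = 0.188 gives 54.8%.

%OS ≈ 54.8%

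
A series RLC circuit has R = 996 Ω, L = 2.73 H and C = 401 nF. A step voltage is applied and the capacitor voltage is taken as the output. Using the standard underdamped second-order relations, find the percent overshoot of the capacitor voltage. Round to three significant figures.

For a series RLC circuit (capacitor voltage as output), ω_n = 1/√(LC) = 1/√(2.73 H · 401 nF) = 956 rad/s.
ζ = (R/2)·√(C/L) = (996/2)·√(401 nF/2.73 H) = 0.191.
%OS = 100·exp(−πζ/√(1−ζ²)) = 54.3%.

%OS ≈ 54.3%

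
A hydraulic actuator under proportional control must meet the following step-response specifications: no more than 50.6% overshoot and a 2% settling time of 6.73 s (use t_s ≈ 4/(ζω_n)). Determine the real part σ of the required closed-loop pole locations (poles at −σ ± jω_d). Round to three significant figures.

σ ≈ 0.594

The settling-time spec alone fixes σ = ζω_n = 4/t_s = 4/6.73 = 0.594.
(Overshoot then fixes ζ = 0.212 and hence ω_d = σ·√(1−ζ²)/ζ = 2.74 rad/s.)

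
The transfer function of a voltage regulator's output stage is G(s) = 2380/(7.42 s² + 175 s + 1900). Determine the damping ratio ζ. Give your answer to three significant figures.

Dividing through by 7.42: denominator becomes s² + 23.58 s + 256.1.
So ω_n = √256.1 = 16.0 rad/s and ζ = 23.58/(2·16.0) = 0.737.

ζ ≈ 0.737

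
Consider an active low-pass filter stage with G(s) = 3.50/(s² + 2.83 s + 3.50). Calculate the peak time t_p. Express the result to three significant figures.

t_p ≈ 2.57 s

Matching coefficients with s² + 2ζω_n s + ω_n² gives ω_n² = 3.50 ⇒ ω_n = 1.87 rad/s, and ζ = 2.83/(2ω_n) = 0.756.
ω_d = 1.87·√(1 − 0.756²) = 1.22 rad/s. Then t_p = π/ω_d = 2.57 s.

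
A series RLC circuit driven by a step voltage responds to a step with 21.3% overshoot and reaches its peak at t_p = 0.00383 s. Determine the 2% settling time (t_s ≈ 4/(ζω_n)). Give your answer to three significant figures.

t_s ≈ 0.00991 s

From the overshoot, ζ = −ln(OS)/√(π²+ln²(OS)) = 0.442.
t_p = π/ω_d ⇒ ω_d = 820 rad/s; then ω_n = ω_d/√(1−ζ²) = 914 rad/s.
t_s ≈ 4/(ζω_n) = 4/(0.442·914) = 0.00991 s.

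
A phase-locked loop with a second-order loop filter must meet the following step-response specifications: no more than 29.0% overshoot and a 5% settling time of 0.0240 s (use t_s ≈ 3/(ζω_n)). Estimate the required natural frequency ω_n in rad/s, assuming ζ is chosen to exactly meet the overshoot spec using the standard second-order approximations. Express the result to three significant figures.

ζ = −ln(OS)/√(π² + (ln OS)²). With OS = 0.290, ln OS = −1.238 and ζ = 1.238/3.377 = 0.367.
From t_s ≈ 3/(ζω_n): ω_n = 3/(ζ·t_s) = 3/(0.367·0.0240) = 341 rad/s.

ω_n ≈ 341 rad/s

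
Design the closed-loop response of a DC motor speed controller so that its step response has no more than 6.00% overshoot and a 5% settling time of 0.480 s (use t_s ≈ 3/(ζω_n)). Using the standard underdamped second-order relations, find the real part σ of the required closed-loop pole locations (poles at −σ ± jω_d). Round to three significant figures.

The settling-time spec alone fixes σ = ζω_n = 3/t_s = 3/0.480 = 6.25.
(Overshoot then fixes ζ = 0.667 and hence ω_d = σ·√(1−ζ²)/ζ = 6.98 rad/s.)

σ ≈ 6.25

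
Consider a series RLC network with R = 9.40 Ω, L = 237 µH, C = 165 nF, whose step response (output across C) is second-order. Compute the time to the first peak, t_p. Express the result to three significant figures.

For a series RLC circuit (capacitor voltage as output), ω_n = 1/√(LC) = 1/√(237 µH · 165 nF) = 160000 rad/s.
ζ = (R/2)·√(C/L) = (9.40/2)·√(165 nF/237 µH) = 0.124.
The damped frequency ω_d = ω_n√(1−ζ²) = 159000 rad/s. t_p = π/ω_d = 0.0000198 s.

t_p ≈ 0.0000198 s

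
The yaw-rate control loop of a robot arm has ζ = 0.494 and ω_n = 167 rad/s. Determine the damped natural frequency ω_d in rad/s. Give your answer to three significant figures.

ω_d = ω_n√(1−ζ²) = 167·√0.756 = 145 rad/s.

ω_d ≈ 145 rad/s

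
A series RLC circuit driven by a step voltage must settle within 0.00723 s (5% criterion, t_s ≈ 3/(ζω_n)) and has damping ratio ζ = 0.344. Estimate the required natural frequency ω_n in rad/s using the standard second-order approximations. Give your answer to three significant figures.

ω_n ≈ 1210 rad/s

Rearranging t_s ≈ 3/(ζω_n) gives ω_n = 3/(ζ·t_s) = 3/(0.344 × 0.00723) = 1210 rad/s.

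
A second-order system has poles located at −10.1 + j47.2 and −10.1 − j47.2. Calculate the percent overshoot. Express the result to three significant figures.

|pole| = ω_n = √(10.1² + 47.2²) = 48.3 rad/s; ζ = cos θ = σ/ω_n = 0.209.
%OS = 100·exp(−πζ/√(1−ζ²)) = 51.1%.

%OS ≈ 51.1%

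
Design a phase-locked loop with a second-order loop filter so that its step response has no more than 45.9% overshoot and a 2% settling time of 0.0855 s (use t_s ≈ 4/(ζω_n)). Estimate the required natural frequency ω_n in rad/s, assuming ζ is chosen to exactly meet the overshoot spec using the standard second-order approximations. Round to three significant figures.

ω_n ≈ 194 rad/s

From %OS = 100·exp(−πζ/√(1−ζ²)), invert to get ζ = −ln(OS)/√(π² + ln²(OS)) with OS = 0.459.
−ln 0.459 = 0.7787, so ζ = 0.7787/√(π² + 0.6064) = 0.241.
From t_s ≈ 4/(ζω_n): ω_n = 4/(ζ·t_s) = 4/(0.241·0.0855) = 194 rad/s.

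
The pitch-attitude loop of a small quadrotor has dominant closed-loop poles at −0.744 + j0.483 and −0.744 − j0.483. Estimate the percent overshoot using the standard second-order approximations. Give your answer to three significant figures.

With σ = 0.744, ω_d = 0.483: ω_n = √(σ²+ω_d²) = 0.887 rad/s, ζ = σ/ω_n = 0.839.
Overshoot: exp(−π·0.839/√(1−0.839²)) = 0.00791, i.e. 0.791%.

%OS ≈ 0.791%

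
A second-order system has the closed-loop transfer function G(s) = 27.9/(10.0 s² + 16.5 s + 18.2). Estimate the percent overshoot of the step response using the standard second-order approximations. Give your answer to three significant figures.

Dividing through by 10.0: denominator becomes s² + 1.650 s + 1.820.
So ω_n = √1.820 = 1.35 rad/s and ζ = 1.650/(2·1.35) = 0.612.
%OS = 100·exp(−πζ/√(1−ζ²)) = 8.82%.

%OS ≈ 8.82%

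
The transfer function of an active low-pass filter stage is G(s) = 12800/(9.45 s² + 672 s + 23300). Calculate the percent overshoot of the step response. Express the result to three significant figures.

%OS ≈ 3.98%

Dividing through by 9.45: denominator becomes s² + 71.11 s + 2466.
So ω_n = √2466 = 49.7 rad/s and ζ = 71.11/(2·49.7) = 0.716.
%OS = 100·exp(−πζ/√(1−ζ²)) = 3.98%.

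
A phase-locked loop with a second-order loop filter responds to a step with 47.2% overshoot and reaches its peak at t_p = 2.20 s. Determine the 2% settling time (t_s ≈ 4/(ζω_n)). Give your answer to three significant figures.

t_s ≈ 11.7 s

ζ from %OS: ζ = |ln 0.472|/√(π²+ln²0.472) = 0.232.
From t_p = π/ω_d, ω_d = π/2.20 = 1.43 rad/s, so ω_n = ω_d/√(1−ζ²) = 1.47 rad/s.
t_s ≈ 4/(ζω_n) = 4/(0.232·1.47) = 11.7 s.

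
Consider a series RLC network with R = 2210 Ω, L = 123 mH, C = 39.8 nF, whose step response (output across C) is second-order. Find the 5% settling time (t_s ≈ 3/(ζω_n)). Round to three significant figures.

For a series RLC circuit (capacitor voltage as output), ω_n = 1/√(LC) = 1/√(123 mH · 39.8 nF) = 14300 rad/s.
ζ = (R/2)·√(C/L) = (2210/2)·√(39.8 nF/123 mH) = 0.629.
t_s ≈ 3/(ζω_n) = 0.000334 s.

t_s ≈ 0.000334 s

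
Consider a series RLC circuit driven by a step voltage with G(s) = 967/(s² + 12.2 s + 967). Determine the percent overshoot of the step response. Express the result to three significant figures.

Matching coefficients with s² + 2ζω_n s + ω_n² gives ω_n² = 967 ⇒ ω_n = 31.1 rad/s, and ζ = 12.2/(2ω_n) = 0.196.
%OS = 100·exp(−πζ/√(1−ζ²)) = 53.3%.

%OS ≈ 53.3%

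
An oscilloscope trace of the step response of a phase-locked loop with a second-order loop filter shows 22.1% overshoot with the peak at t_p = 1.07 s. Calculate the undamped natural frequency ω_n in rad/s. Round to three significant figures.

ω_n ≈ 3.26 rad/s

The overshoot fixes ζ = −ln(OS)/√(π²+ln²(OS)) = 0.433.
From t_p = π/ω_d, ω_d = π/1.07 = 2.94 rad/s, so ω_n = ω_d/√(1−ζ²) = 3.26 rad/s.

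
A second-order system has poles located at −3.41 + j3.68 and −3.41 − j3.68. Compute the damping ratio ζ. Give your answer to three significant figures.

|pole| = ω_n = √(3.41² + 3.68²) = 5.02 rad/s; ζ = cos θ = σ/ω_n = 0.680.

ζ ≈ 0.680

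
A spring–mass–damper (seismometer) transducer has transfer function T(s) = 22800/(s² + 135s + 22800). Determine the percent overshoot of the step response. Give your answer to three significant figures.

%OS ≈ 20.8%

ω_n = √22800 = 151 rad/s; ζ = 135/(2·151) = 0.447.
Overshoot: exp(−π·0.447/√(1−0.447²)) = 0.208, i.e. 20.8%.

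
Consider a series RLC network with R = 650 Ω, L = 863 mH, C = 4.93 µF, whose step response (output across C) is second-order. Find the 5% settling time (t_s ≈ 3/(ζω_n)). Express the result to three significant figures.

t_s ≈ 0.00797 s

For a series RLC circuit (capacitor voltage as output), ω_n = 1/√(LC) = 1/√(863 mH · 4.93 µF) = 485 rad/s.
ζ = (R/2)·√(C/L) = (650/2)·√(4.93 µF/863 mH) = 0.777.
t_s ≈ 3/(ζω_n) = 0.00797 s.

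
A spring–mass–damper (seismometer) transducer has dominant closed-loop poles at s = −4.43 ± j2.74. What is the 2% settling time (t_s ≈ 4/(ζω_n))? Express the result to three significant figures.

For poles at −σ ± jω_d, ζω_n = σ = 4.43, so t_s ≈ 4/σ = 0.903 s.

t_s ≈ 0.903 s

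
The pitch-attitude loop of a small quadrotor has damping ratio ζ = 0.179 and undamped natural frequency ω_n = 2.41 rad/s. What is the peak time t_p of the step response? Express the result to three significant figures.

t_p ≈ 1.32 s

The damped frequency is ω_d = ω_n√(1−ζ²) = 2.41·√(1−0.0320) = 2.37 rad/s.
Peak time t_p = π/ω_d = π/2.37 = 1.32 s.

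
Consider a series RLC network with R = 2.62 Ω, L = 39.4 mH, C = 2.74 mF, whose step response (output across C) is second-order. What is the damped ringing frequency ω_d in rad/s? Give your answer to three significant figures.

ω_d ≈ 90.3 rad/s

For a series RLC circuit (capacitor voltage as output), ω_n = 1/√(LC) = 1/√(39.4 mH · 2.74 mF) = 96.2 rad/s.
ζ = (R/2)·√(C/L) = (2.62/2)·√(2.74 mF/39.4 mH) = 0.345.
ω_d = ω_n√(1−ζ²) = 90.3 rad/s.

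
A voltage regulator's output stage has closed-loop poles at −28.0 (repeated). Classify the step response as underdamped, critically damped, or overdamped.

critically damped

Since there is a repeated negative-real pole, the response is critically damped.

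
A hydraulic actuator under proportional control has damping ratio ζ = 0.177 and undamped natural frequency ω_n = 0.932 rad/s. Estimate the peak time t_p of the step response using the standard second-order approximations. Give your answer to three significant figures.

The damped frequency is ω_d = ω_n√(1−ζ²) = 0.932·√(1−0.0313) = 0.917 rad/s.
Peak time t_p = π/ω_d = π/0.917 = 3.42 s.

t_p ≈ 3.42 s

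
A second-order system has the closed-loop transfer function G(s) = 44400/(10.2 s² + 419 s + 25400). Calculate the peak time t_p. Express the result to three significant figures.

Dividing through by 10.2: denominator becomes s² + 41.08 s + 2490.
So ω_n = √2490 = 49.9 rad/s and ζ = 41.08/(2·49.9) = 0.412.
ω_d = ω_n√(1−ζ²) = 45.5 rad/s. t_p = π/ω_d = 0.0691 s.

t_p ≈ 0.0691 s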